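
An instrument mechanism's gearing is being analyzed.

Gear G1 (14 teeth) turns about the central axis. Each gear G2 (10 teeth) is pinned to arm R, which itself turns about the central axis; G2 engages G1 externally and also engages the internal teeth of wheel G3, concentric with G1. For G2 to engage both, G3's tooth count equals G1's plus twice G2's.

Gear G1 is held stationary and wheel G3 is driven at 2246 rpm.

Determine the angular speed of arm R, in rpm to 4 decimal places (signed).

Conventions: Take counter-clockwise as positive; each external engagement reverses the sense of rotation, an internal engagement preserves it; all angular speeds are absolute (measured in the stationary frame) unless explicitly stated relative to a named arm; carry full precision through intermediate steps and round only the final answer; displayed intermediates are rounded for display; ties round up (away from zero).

+1590.9167 rpm

recognized (axles ride arm R): planetary set, 14/10/34 teeth
normalise by the input: solve with ω_ring = 1, then scale by 2246 rpm
ring teeth: 14 + 2·10 = 34
14(ω_sun−ω_arm) = −34(ω_ring−ω_arm),  ω_sun = 0, ω_ring = 1
14(0−ω_arm) = −34(1−ω_arm)  ⇒  48·ω_arm = 34  ⇒  ω_arm = 17/24
scale: ω_arm = 17/24 × 2246 rpm = +1590.9167 rpm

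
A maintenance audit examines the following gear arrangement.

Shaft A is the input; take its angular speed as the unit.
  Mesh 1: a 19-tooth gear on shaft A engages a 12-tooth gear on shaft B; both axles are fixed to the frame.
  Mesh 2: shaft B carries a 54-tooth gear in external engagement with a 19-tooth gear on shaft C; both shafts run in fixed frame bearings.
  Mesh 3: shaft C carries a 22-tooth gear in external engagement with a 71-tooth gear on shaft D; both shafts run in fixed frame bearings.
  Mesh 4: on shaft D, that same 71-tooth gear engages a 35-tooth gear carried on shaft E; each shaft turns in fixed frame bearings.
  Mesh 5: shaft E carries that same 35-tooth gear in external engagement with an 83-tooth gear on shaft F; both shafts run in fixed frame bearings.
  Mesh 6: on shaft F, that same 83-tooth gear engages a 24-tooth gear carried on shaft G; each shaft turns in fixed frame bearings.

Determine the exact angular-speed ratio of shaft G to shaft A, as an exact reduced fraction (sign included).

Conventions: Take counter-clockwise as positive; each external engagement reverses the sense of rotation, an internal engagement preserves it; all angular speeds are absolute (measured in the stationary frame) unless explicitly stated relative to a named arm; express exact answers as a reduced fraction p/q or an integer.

33/8

class = fixed-axis compound train [6 meshes; 6 ratios multiply, 6 sense flips]
mesh 1 [19T→12T]: running ratio 19/12, sense −
mesh 2 [54T→19T]: running ratio 9/2, sense +
mesh 3 [22T→71T]: running ratio 99/71, sense −
mesh 4 [71T→35T]: running ratio 99/35, sense +
mesh 5 [35T→83T]: running ratio 99/83, sense −
mesh 6 [83T→24T]: running ratio 33/8, sense +
ω_out/ω_in = 33/8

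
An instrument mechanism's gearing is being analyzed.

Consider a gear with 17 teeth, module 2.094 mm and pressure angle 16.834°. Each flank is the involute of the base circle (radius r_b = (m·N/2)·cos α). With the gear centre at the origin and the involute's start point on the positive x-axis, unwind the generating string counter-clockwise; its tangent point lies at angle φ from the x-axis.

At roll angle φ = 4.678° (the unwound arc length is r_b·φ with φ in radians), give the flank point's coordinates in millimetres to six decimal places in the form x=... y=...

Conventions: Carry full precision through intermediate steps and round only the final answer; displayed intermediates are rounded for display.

single-mesh involute tooth geometry (17T wheel at module 2.094)
pitch radius r_p = m·N/2 = 2.094·17/2 = 17.799000
base radius r_b = r_p·cos α = 17.799000·cos 16.834° = 17.036274
roll angle φ = 4.678° = 0.08164650 rad
x = r_b·(cos φ + φ·sin φ) = 17.092963
y = r_b·(sin φ − φ·cos φ) = 0.003089

x=17.092963 y=0.003089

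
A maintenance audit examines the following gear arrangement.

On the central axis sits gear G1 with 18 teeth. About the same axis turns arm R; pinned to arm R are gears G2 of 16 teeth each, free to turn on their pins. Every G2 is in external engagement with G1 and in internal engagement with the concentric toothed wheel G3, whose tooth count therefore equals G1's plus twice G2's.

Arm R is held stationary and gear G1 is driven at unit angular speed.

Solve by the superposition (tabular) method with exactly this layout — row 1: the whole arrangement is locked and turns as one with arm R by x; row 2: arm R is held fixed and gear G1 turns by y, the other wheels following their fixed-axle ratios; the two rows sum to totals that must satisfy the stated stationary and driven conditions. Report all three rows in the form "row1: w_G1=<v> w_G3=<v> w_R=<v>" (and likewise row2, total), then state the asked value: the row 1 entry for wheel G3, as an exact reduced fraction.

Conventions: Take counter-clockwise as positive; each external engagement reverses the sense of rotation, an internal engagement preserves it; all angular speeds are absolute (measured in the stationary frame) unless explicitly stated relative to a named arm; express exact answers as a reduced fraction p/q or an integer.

recognized (axles ride arm R): planetary set, 18/16/50 teeth
row 1 (train locked, turned with arm): all members turn x
row 2: sun turns y, ring = −(18/50)·y, arm 0
boundary: total ω_arm = x = 0 and total ω_sun = x + y = 1  ⇒  y = 1, x = 0
row 2 ring = −(18/50)·1 = -9/25
totals (row 1 + row 2): sun 0 + 1 = 1, ring 0 + (-9/25) = -9/25, arm 0 + 0 = 0
asked cell (row1, ring) = 0

row1: w_G1=0 w_G3=0 w_R=0
row2: w_G1=1 w_G3=-9/25 w_R=0
total: w_G1=1 w_G3=-9/25 w_R=0
asked value: 0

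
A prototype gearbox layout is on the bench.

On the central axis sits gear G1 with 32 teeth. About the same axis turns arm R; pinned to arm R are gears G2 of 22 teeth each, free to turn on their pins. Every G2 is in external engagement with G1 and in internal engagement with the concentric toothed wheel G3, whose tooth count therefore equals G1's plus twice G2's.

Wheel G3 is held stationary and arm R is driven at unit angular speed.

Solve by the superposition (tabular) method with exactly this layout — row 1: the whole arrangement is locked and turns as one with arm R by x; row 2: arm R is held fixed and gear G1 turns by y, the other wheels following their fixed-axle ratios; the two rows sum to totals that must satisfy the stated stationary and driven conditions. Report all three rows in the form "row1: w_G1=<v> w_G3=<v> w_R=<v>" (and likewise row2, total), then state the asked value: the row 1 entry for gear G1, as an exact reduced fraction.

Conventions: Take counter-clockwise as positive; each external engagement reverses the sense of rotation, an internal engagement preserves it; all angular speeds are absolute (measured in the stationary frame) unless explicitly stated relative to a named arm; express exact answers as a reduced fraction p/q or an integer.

class = planetary set [G3 = 32+2·22 = 76; Willis about the carrier]
row 1 (train locked, turned with arm): all members turn x
row 2: sun turns y, ring = −(32/76)·y, arm 0
boundary: total ω_ring = x − (32/76)·y = 0 and total ω_arm = x = 1  ⇒  y = 19/8, x = 1
row 2 ring = −(32/76)·19/8 = -1
totals (row 1 + row 2): sun 1 + 19/8 = 27/8, ring 1 + (-1) = 0, arm 1 + 0 = 1
asked cell (row1, sun) = 1

row1: w_G1=1 w_G3=1 w_R=1
row2: w_G1=19/8 w_G3=-1 w_R=0
total: w_G1=27/8 w_G3=0 w_R=1
asked value: 1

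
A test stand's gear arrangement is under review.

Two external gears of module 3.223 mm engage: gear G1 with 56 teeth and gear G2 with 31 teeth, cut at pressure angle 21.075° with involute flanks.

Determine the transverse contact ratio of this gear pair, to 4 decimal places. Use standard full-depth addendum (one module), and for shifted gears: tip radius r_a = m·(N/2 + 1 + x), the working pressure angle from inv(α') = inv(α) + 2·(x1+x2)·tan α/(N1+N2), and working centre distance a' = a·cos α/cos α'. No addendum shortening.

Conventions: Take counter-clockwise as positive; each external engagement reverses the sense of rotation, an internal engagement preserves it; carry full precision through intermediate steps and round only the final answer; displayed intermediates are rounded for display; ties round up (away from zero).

1.6660

recognized (one external pair, fixed centres): single-mesh tooth geometry, m = 3.223, N1 = 56, N2 = 31
base radii: r_b1 = 84.207626, r_b2 = 46.614936
tip radii: r_a1 = 93.467000, r_a2 = 53.179500
no profile shift: α' = α, a' = a
action lengths: √(r_a1²−r_b1²) = 40.560520, √(r_a2²−r_b2²) = 25.595058
base pitch p_b = π·m·cos α = 9.448074
CR = (40.560520 + 25.595058 − 140.200500·sin 21.07500°)/9.448074 = 1.666046
contact ratio ≈ 1.6660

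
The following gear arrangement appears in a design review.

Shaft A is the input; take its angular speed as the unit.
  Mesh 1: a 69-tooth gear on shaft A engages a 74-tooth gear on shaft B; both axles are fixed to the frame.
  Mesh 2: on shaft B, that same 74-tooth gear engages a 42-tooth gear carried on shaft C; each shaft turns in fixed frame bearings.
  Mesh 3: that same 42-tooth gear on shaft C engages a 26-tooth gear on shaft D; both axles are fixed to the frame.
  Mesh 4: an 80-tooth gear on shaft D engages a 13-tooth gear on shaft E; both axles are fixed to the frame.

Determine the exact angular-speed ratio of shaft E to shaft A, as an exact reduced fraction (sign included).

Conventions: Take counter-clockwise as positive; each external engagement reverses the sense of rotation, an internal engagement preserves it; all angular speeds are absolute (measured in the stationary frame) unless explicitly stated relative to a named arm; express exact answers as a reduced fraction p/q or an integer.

2760/169

class = fixed-axis compound train [4 meshes; 4 ratios multiply, 4 sense flips]
mesh 1 [69T→74T]: running ratio 69/74, sense −
mesh 2 [74T→42T]: running ratio 23/14, sense +
mesh 3 [42T→26T]: running ratio 69/26, sense −
mesh 4 [80T→13T]: running ratio 2760/169, sense +
ω_out/ω_in = 2760/169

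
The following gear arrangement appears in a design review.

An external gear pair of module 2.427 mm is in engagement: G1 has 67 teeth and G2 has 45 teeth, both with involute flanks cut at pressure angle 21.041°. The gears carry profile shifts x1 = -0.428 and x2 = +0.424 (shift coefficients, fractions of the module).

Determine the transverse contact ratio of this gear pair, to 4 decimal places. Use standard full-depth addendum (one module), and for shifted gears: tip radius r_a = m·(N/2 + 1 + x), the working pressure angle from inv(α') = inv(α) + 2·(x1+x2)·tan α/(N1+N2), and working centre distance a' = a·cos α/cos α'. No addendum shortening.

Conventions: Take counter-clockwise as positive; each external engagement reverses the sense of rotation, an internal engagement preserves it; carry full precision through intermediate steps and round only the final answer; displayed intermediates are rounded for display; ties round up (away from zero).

1.6732

single-mesh involute tooth geometry (67T engaging 45T at module 2.427)
base radii: r_b1 = 75.883420, r_b2 = 50.966476
tip radii: r_a1 = 82.692744, r_a2 = 58.063548
inv(α') = inv(21.041°) + 2·(-0.428+0.424)·tan α/(67+45) = 0.01742308  ⇒  α' = 21.03036°
a' = a·cos α / cos α' = 135.9120·cos 21.041°/cos 21.03036° = 135.902290
action lengths: √(r_a1²−r_b1²) = 32.860256, √(r_a2²−r_b2²) = 27.817151
base pitch p_b = π·m·cos α = 7.116263
CR = (32.860256 + 27.817151 − 135.902290·sin 21.03036°)/7.116263 = 1.673234
contact ratio ≈ 1.6732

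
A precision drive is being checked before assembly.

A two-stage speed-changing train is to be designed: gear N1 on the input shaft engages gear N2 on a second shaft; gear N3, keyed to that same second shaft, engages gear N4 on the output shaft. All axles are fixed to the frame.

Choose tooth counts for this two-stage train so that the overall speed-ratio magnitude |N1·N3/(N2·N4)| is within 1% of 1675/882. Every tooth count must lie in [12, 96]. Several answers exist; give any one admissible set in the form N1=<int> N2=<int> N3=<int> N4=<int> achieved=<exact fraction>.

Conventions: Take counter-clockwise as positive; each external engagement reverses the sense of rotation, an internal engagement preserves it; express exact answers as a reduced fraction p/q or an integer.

topology: fixed-axis compound train — 2 stages, target 1675/882
target = 1675/882 in lowest terms: an exact hit needs N1·N3 = k·1675 and N2·N4 = k·882 for one integer k, every count in [12, 96]; additionally prefer no 1:1 stage (N1 ≠ N2, N3 ≠ N4)
k = 1: N1·N3 = 1675 = 25·67, N2·N4 = 882 = 14·63
achieved = 25·67/(14·63) = 1675/882; |achieved − target| = 0 ≤ 67/3528 ✓

N1=25 N2=14 N3=67 N4=63 achieved=1675/882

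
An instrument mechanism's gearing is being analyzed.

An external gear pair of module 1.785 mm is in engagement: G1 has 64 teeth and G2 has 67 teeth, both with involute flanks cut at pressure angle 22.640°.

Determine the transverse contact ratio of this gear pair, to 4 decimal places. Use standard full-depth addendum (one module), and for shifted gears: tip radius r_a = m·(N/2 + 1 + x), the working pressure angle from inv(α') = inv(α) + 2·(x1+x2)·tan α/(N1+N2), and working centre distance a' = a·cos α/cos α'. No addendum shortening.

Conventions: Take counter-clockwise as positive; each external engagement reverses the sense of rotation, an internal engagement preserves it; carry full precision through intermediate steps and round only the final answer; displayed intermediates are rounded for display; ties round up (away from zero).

recognized (one external pair, fixed centres): single-mesh tooth geometry, m = 1.785, N1 = 64, N2 = 67
base radii: r_b1 = 52.718430, r_b2 = 55.189607
tip radii: r_a1 = 58.905000, r_a2 = 61.582500
no profile shift: α' = α, a' = a
action lengths: √(r_a1²−r_b1²) = 26.278625, √(r_a2²−r_b2²) = 27.322365
base pitch p_b = π·m·cos α = 5.175620
CR = (26.278625 + 27.322365 − 116.917500·sin 22.64000°)/5.175620 = 1.660631
contact ratio ≈ 1.6606

1.6606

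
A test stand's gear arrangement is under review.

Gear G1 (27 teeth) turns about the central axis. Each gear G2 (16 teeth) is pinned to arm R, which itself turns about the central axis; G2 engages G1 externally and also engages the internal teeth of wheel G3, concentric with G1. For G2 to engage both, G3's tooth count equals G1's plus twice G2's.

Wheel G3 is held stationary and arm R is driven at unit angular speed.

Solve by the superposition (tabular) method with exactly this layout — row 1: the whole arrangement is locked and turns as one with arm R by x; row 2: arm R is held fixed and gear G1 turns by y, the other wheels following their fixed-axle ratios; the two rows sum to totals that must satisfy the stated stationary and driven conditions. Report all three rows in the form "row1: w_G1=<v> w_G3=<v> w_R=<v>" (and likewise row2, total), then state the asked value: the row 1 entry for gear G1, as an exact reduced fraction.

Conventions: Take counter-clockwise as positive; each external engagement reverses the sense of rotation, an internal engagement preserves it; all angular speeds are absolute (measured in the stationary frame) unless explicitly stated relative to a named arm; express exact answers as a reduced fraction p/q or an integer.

row1: w_G1=1 w_G3=1 w_R=1
row2: w_G1=59/27 w_G3=-1 w_R=0
total: w_G1=86/27 w_G3=0 w_R=1
asked value: 1

planetary set (27T centre, 16T on arm, 59T internal) — Willis relation
superposition row 1 [locked train]: every member turns x
row 2 (arm held, sun turns y): ω_ring = −(27/59)·y, ω_arm = 0
boundary: total ω_ring = x − (27/59)·y = 0 and total ω_arm = x = 1  ⇒  y = 59/27, x = 1
row 2 ring = −(27/59)·59/27 = -1
totals (row 1 + row 2): sun 1 + 59/27 = 86/27, ring 1 + (-1) = 0, arm 1 + 0 = 1
asked cell (row1, sun) = 1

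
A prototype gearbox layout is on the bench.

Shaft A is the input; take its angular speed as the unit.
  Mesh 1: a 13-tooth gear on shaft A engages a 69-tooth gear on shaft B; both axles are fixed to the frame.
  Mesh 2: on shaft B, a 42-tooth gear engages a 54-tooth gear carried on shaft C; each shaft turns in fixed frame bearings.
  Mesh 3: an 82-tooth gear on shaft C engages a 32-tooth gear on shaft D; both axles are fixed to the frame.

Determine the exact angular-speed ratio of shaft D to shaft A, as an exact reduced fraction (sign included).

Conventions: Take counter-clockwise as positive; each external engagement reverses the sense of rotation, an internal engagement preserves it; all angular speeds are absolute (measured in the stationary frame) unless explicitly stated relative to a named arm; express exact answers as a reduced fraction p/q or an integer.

class = fixed-axis compound train [3 meshes; 3 ratios multiply, 3 sense flips]
mesh 1 [13T→69T]: running ratio 13/69, sense −
mesh 2 [42T→54T]: running ratio 91/621, sense +
mesh 3 [82T→32T]: running ratio 3731/9936, sense −
ω_out/ω_in = -3731/9936

-3731/9936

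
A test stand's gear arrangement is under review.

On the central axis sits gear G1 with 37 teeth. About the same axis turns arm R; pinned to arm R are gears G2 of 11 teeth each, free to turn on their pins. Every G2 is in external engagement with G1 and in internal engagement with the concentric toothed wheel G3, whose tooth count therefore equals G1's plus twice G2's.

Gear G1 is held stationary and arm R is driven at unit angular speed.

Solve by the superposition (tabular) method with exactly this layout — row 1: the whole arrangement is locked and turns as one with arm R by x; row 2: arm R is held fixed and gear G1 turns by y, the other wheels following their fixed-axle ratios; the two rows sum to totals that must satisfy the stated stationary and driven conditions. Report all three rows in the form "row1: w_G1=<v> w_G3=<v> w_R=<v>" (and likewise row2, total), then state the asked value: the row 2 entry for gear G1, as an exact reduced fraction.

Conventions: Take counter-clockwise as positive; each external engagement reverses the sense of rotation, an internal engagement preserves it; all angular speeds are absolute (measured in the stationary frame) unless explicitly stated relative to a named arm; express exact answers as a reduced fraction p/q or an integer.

row1: w_G1=1 w_G3=1 w_R=1
row2: w_G1=-1 w_G3=37/59 w_R=0
total: w_G1=0 w_G3=96/59 w_R=1
asked value: -1

class = planetary set [G3 = 37+2·11 = 59; Willis about the carrier]
row 1 (train locked, turned with arm): all members turn x
superposition row 2 [arm held]: sun y, ring −(37/59)·y, arm 0
boundary: total ω_sun = x + y = 0 and total ω_arm = x = 1  ⇒  y = -1, x = 1
row 2 ring = −(37/59)·(-1) = 37/59
totals (row 1 + row 2): sun 1 + (-1) = 0, ring 1 + 37/59 = 96/59, arm 1 + 0 = 1
asked cell (row2, sun) = -1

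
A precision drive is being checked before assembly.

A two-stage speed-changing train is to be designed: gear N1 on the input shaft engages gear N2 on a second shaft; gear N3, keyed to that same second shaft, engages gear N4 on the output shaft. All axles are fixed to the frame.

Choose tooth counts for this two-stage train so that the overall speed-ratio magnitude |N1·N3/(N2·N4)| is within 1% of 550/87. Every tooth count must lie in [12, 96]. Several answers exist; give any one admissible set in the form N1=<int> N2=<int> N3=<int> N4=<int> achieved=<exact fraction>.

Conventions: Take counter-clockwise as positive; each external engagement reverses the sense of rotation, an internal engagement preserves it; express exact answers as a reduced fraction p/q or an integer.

N1=25 N2=12 N3=88 N4=29 achieved=550/87

class = fixed-axis compound train [2-stage, 550/87 wanted]
target = 550/87 in lowest terms: an exact hit needs N1·N3 = k·550 and N2·N4 = k·87 for one integer k, every count in [12, 96]; additionally prefer no 1:1 stage (N1 ≠ N2, N3 ≠ N4)
k = 1…3: no 1:1-free in-range split of k·550 and k·87 into factor pairs; take k = 4
k = 4: N1·N3 = 2200 = 25·88, N2·N4 = 348 = 12·29
achieved = 25·88/(12·29) = 550/87; |achieved − target| = 0 ≤ 11/174 ✓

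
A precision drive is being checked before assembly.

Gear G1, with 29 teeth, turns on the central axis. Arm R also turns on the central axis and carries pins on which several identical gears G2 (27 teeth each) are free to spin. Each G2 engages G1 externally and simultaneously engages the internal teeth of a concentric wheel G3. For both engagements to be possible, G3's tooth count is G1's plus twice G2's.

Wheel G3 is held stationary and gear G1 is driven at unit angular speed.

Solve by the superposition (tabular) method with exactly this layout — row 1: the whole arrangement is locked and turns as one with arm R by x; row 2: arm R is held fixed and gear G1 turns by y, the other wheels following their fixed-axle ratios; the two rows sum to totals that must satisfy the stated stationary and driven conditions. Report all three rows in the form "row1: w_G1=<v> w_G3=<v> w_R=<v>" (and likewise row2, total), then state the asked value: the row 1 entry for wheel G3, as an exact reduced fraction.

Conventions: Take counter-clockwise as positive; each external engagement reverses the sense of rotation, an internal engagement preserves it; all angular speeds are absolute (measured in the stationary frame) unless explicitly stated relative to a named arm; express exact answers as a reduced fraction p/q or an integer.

class = planetary set [G3 = 29+2·27 = 83; Willis about the carrier]
row 1 (train locked, turned with arm): all members turn x
superposition row 2 [arm held]: sun y, ring −(29/83)·y, arm 0
boundary: total ω_ring = x − (29/83)·y = 0 and total ω_sun = x + y = 1  ⇒  y = 83/112, x = 29/112
row 2 ring = −(29/83)·83/112 = -29/112
totals (row 1 + row 2): sun 29/112 + 83/112 = 1, ring 29/112 + (-29/112) = 0, arm 29/112 + 0 = 29/112
asked cell (row1, ring) = 29/112

row1: w_G1=29/112 w_G3=29/112 w_R=29/112
row2: w_G1=83/112 w_G3=-29/112 w_R=0
total: w_G1=1 w_G3=0 w_R=29/112
asked value: 29/112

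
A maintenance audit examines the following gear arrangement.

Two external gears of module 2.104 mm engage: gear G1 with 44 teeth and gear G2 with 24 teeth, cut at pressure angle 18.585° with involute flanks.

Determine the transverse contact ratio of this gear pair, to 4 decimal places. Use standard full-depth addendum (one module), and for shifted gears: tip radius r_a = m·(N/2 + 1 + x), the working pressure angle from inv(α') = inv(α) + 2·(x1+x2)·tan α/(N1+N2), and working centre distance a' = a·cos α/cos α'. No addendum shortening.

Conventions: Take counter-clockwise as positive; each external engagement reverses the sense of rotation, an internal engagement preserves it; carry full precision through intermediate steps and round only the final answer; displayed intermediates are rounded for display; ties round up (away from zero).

1.7337

single-mesh involute tooth geometry (44T engaging 24T at module 2.104)
base radii: r_b1 = 43.874168, r_b2 = 23.931364
tip radii: r_a1 = 48.392000, r_a2 = 27.352000
no profile shift: α' = α, a' = a
action lengths: √(r_a1²−r_b1²) = 20.416735, √(r_a2²−r_b2²) = 13.244686
base pitch p_b = π·m·cos α = 6.265217
CR = (20.416735 + 13.244686 − 71.536000·sin 18.58500°)/6.265217 = 1.733715
contact ratio ≈ 1.7337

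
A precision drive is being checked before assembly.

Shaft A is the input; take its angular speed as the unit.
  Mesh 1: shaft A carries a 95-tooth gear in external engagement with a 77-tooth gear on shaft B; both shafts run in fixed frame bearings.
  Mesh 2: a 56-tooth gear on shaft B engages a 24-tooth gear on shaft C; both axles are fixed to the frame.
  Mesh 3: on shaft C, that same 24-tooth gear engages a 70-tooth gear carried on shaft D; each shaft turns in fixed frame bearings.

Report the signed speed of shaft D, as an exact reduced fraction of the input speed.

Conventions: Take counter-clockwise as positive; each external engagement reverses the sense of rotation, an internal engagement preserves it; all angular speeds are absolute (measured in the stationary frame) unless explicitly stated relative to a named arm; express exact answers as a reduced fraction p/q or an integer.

3-mesh fixed-axis compound train (all bearings frame-fixed)
mesh 1 [95T→77T]: |ω|/ω_in = 1×95/77 = 95/77, sense flips to −
mesh 2 [56T→24T]: |ω|/ω_in = (95/77)×56/24 = 95/33, sense flips to +
mesh 3 [24T→70T]: |ω|/ω_in = (95/33)×24/70 = 76/77, sense flips to −
signed output speed (× input speed) = -76/77

-76/77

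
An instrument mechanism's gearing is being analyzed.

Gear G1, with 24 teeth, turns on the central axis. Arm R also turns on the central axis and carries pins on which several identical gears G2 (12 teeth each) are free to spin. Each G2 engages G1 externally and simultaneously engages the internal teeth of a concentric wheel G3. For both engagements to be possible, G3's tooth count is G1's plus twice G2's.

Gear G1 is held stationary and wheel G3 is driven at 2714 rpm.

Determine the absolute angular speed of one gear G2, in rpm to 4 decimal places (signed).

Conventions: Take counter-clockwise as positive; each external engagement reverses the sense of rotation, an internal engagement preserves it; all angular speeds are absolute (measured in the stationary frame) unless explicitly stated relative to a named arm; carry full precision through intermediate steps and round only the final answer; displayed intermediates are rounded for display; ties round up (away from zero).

topology: planetary set — G1 24T / G2 12T / G3 48T, arm = carrier (Willis)
normalise by the input: solve with ω_ring = 1, then scale by 2714 rpm
ring teeth: 24 + 2·12 = 48
24(ω_sun−ω_arm) = −48(ω_ring−ω_arm),  ω_sun = 0, ω_ring = 1
24(0−ω_arm) = −48(1−ω_arm)  ⇒  72·ω_arm = 48  ⇒  ω_arm = 2/3
sun–planet mesh: 24·(0−2/3) = −12·(ω_p−ω_arm)  ⇒  ω_p−ω_arm = 4/3
ω_p = 2/3 + 4/3 = 2
scale: ω_p = 2 × 2714 rpm = +5428.0000 rpm

+5428.0000 rpm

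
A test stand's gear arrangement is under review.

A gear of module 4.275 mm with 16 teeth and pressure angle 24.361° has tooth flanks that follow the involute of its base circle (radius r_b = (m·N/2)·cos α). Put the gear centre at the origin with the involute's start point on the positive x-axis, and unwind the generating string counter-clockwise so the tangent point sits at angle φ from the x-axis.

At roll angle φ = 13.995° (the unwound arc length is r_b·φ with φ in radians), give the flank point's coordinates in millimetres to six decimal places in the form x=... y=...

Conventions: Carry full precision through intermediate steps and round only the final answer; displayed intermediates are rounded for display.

x=32.070565 y=0.150440

recognized (one wheel, involute flank): single-mesh tooth geometry, m = 4.275, N = 16
pitch radius r_p = m·N/2 = 4.275·16/2 = 34.200000
base radius r_b = r_p·cos α = 34.200000·cos 24.361° = 31.154991
roll angle φ = 13.995° = 0.24425883 rad
x = r_b·(cos φ + φ·sin φ) = 32.070565
y = r_b·(sin φ − φ·cos φ) = 0.150440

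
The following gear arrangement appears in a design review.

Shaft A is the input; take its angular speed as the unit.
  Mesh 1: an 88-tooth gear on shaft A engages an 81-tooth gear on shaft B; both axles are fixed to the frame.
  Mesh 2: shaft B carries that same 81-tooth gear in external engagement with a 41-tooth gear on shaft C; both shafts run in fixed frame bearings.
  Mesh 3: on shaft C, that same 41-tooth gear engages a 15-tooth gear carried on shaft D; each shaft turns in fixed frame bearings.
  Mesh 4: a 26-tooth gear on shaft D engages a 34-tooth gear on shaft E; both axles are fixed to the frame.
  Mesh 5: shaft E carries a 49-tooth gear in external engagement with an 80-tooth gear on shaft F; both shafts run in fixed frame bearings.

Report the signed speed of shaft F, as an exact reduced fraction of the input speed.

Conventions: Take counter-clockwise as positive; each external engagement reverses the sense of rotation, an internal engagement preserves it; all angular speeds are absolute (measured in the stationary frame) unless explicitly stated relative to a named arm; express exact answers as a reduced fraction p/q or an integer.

5-mesh fixed-axis compound train (all bearings frame-fixed)
mesh 1 [88T→81T]: |ω|/ω_in = 1×88/81 = 88/81, sense flips to −
mesh 2 [81T→41T]: |ω|/ω_in = (88/81)×81/41 = 88/41, sense flips to +
mesh 3 [41T→15T]: |ω|/ω_in = (88/41)×41/15 = 88/15, sense flips to −
mesh 4 [26T→34T]: |ω|/ω_in = (88/15)×26/34 = 1144/255, sense flips to +
mesh 5 [49T→80T]: |ω|/ω_in = (1144/255)×49/80 = 7007/2550, sense flips to −
signed output speed (× input speed) = -7007/2550

-7007/2550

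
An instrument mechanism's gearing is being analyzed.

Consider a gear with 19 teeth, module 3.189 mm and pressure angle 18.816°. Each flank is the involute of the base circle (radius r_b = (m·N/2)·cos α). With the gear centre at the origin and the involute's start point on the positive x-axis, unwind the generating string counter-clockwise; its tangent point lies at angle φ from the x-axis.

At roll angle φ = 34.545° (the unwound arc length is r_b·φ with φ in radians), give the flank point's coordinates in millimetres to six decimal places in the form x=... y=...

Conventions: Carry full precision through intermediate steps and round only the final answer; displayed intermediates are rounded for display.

x=33.424483 y=2.019864

single-mesh involute tooth geometry (19T wheel at module 3.189)
pitch radius r_p = m·N/2 = 3.189·19/2 = 30.295500
base radius r_b = r_p·cos α = 30.295500·cos 18.816° = 28.676485
roll angle φ = 34.545° = 0.60292399 rad
x = r_b·(cos φ + φ·sin φ) = 33.424483
y = r_b·(sin φ − φ·cos φ) = 2.019864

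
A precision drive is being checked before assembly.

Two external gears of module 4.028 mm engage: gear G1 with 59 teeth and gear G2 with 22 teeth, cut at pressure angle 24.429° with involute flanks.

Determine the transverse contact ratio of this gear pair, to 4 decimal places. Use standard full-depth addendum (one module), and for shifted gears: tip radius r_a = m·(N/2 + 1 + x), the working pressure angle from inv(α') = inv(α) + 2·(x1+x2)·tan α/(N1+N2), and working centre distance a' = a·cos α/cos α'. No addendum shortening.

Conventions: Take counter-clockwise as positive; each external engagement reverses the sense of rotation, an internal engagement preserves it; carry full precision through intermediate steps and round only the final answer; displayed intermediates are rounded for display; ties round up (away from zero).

class = single-mesh tooth geometry [involute pair 59T × 22T, m = 4.028]
base radii: r_b1 = 108.188037, r_b2 = 40.341302
tip radii: r_a1 = 122.854000, r_a2 = 48.336000
no profile shift: α' = α, a' = a
action lengths: √(r_a1²−r_b1²) = 58.210428, √(r_a2²−r_b2²) = 26.626082
base pitch p_b = π·m·cos α = 11.521449
CR = (58.210428 + 26.626082 − 163.134000·sin 24.42900°)/11.521449 = 1.507618
contact ratio ≈ 1.5076

1.5076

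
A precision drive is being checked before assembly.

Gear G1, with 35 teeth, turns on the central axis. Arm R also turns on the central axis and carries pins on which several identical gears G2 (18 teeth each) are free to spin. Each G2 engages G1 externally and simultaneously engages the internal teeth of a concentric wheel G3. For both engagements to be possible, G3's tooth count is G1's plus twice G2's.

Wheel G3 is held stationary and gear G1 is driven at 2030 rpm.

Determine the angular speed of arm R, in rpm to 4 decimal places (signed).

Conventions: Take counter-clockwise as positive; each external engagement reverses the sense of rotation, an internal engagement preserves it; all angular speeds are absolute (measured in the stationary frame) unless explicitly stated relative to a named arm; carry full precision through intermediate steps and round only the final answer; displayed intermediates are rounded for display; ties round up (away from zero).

topology: planetary set — G1 35T / G2 18T / G3 71T, arm = carrier (Willis)
normalise by the input: solve with ω_sun = 1, then scale by 2030 rpm
ring teeth: 35 + 2·18 = 71
35(ω_sun−ω_arm) = −71(ω_ring−ω_arm),  ω_ring = 0, ω_sun = 1
35(1−ω_arm) = −71(0−ω_arm)  ⇒  106·ω_arm = 35  ⇒  ω_arm = 35/106
scale: ω_arm = 35/106 × 2030 rpm = +670.2830 rpm

+670.2830 rpm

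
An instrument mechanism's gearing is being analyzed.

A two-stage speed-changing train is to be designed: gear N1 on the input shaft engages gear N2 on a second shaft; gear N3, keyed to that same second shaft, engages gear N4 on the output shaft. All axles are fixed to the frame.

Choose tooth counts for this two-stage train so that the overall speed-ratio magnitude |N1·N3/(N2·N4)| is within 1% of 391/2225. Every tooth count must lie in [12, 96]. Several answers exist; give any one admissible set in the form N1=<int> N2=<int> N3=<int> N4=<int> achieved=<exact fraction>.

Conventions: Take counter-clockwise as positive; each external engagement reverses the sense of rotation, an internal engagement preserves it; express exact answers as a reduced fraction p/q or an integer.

topology: fixed-axis compound train — 2 stages, target 391/2225
target = 391/2225 in lowest terms: an exact hit needs N1·N3 = k·391 and N2·N4 = k·2225 for one integer k, every count in [12, 96]; additionally prefer no 1:1 stage (N1 ≠ N2, N3 ≠ N4)
k = 1: N1·N3 = 391 = 17·23, N2·N4 = 2225 = 25·89
achieved = 17·23/(25·89) = 391/2225; |achieved − target| = 0 ≤ 391/222500 ✓

N1=17 N2=25 N3=23 N4=89 achieved=391/2225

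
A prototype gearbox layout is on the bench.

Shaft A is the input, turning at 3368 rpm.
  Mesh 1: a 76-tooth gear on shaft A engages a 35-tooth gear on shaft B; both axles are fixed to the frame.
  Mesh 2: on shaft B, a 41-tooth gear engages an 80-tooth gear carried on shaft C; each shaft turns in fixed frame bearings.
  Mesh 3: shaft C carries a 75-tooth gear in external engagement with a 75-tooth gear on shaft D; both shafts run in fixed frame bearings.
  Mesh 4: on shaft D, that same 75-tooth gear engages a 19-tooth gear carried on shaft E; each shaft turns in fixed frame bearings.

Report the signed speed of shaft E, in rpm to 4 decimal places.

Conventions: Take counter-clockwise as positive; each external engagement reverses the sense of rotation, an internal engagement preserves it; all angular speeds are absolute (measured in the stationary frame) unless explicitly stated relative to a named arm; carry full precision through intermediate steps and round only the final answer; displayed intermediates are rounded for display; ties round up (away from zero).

+14795.1429 rpm

4-mesh fixed-axis compound train (all bearings frame-fixed)
mesh 1 [76T→35T]: ω = 3368.0000×76/35 = 7313.3714 rpm, sense flips to −
mesh 2 [41T→80T]: ω = 7313.3714×41/80 = 3748.1029 rpm, sense flips to +
mesh 3 [75T→75T]: ω = 3748.1029×75/75 = 3748.1029 rpm, sense flips to −
mesh 4 [75T→19T]: ω = 3748.1029×75/19 = 14795.1429 rpm, sense flips to +
signed output speed = +14795.1429 rpm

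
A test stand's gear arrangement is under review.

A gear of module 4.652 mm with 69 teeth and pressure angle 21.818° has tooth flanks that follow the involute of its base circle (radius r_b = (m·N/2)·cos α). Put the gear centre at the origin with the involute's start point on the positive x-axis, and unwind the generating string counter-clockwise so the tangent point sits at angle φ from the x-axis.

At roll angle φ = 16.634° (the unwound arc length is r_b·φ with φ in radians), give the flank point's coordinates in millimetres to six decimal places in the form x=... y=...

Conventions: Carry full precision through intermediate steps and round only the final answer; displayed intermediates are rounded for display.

x=155.145086 y=1.205079

single-mesh involute tooth geometry (69T wheel at module 4.652)
pitch radius r_p = m·N/2 = 4.652·69/2 = 160.494000
base radius r_b = r_p·cos α = 160.494000·cos 21.818° = 148.997672
roll angle φ = 16.634° = 0.29031807 rad
x = r_b·(cos φ + φ·sin φ) = 155.145086
y = r_b·(sin φ − φ·cos φ) = 1.205079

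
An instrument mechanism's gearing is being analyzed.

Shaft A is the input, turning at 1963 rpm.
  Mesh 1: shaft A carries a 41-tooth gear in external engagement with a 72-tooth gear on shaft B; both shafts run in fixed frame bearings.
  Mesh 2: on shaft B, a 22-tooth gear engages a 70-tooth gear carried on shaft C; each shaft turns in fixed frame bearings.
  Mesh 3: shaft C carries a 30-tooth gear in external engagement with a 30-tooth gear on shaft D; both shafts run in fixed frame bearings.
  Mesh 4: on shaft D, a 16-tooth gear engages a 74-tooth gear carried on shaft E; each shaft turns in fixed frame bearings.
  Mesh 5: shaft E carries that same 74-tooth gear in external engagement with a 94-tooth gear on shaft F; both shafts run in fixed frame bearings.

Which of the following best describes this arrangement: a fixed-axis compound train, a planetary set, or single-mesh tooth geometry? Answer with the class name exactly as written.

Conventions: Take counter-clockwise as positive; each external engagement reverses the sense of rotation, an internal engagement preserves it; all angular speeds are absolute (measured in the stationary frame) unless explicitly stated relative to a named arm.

fixed-axis compound train

topology: fixed-axis compound train — 5 meshes, A→F
classification: fixed-axis compound train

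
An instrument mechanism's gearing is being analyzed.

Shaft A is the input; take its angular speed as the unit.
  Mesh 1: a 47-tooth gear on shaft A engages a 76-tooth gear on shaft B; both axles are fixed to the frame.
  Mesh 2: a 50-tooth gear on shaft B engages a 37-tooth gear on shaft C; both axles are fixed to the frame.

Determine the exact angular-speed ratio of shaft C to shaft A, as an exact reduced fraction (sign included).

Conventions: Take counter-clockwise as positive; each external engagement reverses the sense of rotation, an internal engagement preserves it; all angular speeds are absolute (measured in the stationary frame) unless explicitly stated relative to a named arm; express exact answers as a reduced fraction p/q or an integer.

class = fixed-axis compound train [2 meshes; 2 ratios multiply, 2 sense flips]
mesh 1 [47T→76T]: running ratio 47/76, sense −
mesh 2 [50T→37T]: running ratio 1175/1406, sense +
ω_out/ω_in = 1175/1406

1175/1406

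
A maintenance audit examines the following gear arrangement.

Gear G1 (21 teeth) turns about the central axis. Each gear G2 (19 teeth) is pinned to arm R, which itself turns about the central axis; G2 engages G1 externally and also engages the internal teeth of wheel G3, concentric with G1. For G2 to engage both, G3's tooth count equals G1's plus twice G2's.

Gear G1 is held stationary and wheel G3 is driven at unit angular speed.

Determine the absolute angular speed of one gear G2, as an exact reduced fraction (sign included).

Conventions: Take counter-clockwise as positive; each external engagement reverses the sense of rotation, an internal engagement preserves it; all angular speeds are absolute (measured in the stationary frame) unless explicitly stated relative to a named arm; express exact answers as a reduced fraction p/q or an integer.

59/38

recognized (axles ride arm R): planetary set, 21/19/59 teeth
ring teeth: 21 + 2·19 = 59
21(ω_sun−ω_arm) = −59(ω_ring−ω_arm),  ω_sun = 0, ω_ring = 1
21(0−ω_arm) = −59(1−ω_arm)  ⇒  80·ω_arm = 59  ⇒  ω_arm = 59/80
sun–planet mesh: 21·(0−59/80) = −19·(ω_p−ω_arm)  ⇒  ω_p−ω_arm = 1239/1520
ω_p = 59/80 + 1239/1520 = 59/38
exact speed ratio = 59/38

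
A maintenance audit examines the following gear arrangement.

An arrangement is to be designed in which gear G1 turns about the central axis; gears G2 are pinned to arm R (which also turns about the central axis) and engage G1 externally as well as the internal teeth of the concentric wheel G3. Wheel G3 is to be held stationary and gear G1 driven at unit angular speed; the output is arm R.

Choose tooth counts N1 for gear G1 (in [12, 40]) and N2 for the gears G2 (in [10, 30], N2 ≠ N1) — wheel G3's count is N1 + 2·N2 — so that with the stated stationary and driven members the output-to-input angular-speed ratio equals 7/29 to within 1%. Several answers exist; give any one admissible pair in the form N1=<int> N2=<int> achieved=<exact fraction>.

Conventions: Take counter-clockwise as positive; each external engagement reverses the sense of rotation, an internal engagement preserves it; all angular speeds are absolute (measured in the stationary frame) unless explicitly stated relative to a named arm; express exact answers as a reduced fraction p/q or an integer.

planetary set to be sized for 7/29 (Willis relation)
Willis with ω_ring = 0: ω_arm/ω_sun = N1/(N1+N3); set equal to 7/29  ⇒  N3/N1 = 1/(7/29) − 1 = 22/7
N3 = N1 + 2·N2  ⇒  N2/N1 = (N3/N1 − 1)/2 = (22/7 − 1)/2 = 15/14
smallest multiple with N1 ≥ 12 and N2 ≥ 10: k = 1  ⇒  N1 = 1·14 = 14, N2 = 1·15 = 15 (N1 ≤ 40, N2 ≤ 30, N2 ≠ N1 ✓), N3 = 14 + 2·15 = 44
check: N1/(N1+N3) with N1 = 14, N3 = 44 gives 7/29; |achieved − target| = 0 ≤ 7/2900 ✓

N1=14 N2=15 achieved=7/29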